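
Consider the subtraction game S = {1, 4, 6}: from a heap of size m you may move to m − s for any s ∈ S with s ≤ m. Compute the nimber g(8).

1

Grundy values for subtraction set {1, 4, 6}:
g(0) = mex{} = 0
g(1) = mex{0} = 1
g(2) = mex{1} = 0
g(3) = mex{0} = 1
g(4) = mex{0,1} = 2
g(5) = mex{1,2} = 0
g(6) = mex{0} = 1
g(7) = mex{1} = 0
g(8) = mex{0,2} = 1
So g(8) = 1.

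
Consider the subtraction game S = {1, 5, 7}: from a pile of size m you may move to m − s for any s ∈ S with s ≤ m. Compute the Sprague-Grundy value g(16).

0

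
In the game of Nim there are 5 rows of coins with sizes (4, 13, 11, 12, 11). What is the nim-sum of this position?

5

Nim-sum: 4 ⊕ 13 ⊕ 11 ⊕ 12 ⊕ 11 = 5.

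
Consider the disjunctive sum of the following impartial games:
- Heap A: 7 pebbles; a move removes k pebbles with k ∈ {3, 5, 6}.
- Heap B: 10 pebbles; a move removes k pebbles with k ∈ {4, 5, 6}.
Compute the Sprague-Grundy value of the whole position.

For heap A, compute g(0), g(1), … with moves {3, 5, 6}:
k:     0  1  2  3  4  5  6  7
g(k):  0  0  0  1  1  1  2  2
So g(7) = 2.
Grundy values for heap B (subtraction set {4, 5, 6}):
g(0) = mex{} = 0
g(1) = mex{} = 0
g(2) = mex{} = 0
g(3) = mex{} = 0
g(4) = mex{0} = 1
g(5) = mex{0} = 1
g(6) = mex{0} = 1
g(7) = mex{0} = 1
g(8) = mex{0,1} = 2
g(9) = mex{0,1} = 2
g(10) = mex{1} = 0
So g(10) = 0.
By the Sprague-Grundy theorem, the Grundy value of a sum of independent games is the XOR of the component values.
Combined value = 2 XOR 0 = 2.

2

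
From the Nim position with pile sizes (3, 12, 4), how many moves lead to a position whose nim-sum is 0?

In binary:
  0011  (3)
  1100  (12)
  0100  (4)
  ----
  1011  (11)
The overall nim-sum is X = 11. A pile of size p has a winning move iff p XOR X < p (reduce it to p XOR X).
  3: 3 XOR 11 = 8 ≥ 3 — no move.
  12: 12 XOR 11 = 7 < 12 — winning move (to 7).
  4: 4 XOR 11 = 15 ≥ 4 — no move.
That gives 1 winning move.

1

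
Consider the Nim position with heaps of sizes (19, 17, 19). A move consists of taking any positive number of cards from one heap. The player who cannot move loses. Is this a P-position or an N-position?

Bitwise XOR of the heap sizes:
  10011  (19)
  10001  (17)
  10011  (19)
  -----
  10001  (17)
The nim-sum is 17 ≠ 0, so this is an N-position: the player to move can win.

N-position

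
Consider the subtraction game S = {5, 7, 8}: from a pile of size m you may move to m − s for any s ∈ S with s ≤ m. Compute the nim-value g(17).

0

Build the Grundy sequence with g(k) = mex{g(k−s) : s ∈ {5, 7, 8}, s ≤ k}:
k:     0  1  2  3  4  5  6  7  8  9 10 11 12 13 14 15 16 17
g(k):  0  0  0  0  0  1  1  1  1  1  2  2  2  0  0  0  0  0
So g(17) = 0.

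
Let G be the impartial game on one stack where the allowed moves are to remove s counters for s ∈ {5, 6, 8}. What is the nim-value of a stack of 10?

Grundy values for subtraction set {5, 6, 8}:
g(0) = mex{} = 0
g(1) = mex{} = 0
g(2) = mex{} = 0
g(3) = mex{} = 0
g(4) = mex{} = 0
g(5) = mex{0} = 1
g(6) = mex{0} = 1
g(7) = mex{0} = 1
g(8) = mex{0} = 1
g(9) = mex{0} = 1
g(10) = mex{0,1} = 2
So g(10) = 2.

2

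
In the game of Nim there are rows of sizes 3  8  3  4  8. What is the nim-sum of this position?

4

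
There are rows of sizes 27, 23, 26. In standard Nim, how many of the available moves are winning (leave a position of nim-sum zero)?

3

Compute the nim-sum pairwise:
27 ^ 23 = 12
12 ^ 26 = 22
The overall nim-sum is X = 22. A row of size p has a winning move iff p XOR X < p (reduce it to p XOR X).
  27: 27 XOR 22 = 13 < 27 — winning move (to 13).
  23: 23 XOR 22 = 1 < 23 — winning move (to 1).
  26: 26 XOR 22 = 12 < 26 — winning move (to 12).
That gives 3 winning moves.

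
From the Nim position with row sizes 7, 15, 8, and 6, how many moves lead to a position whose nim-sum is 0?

Bitwise XOR of the heap sizes:
  0111  (7)
  1111  (15)
  1000  (8)
  0110  (6)
  ----
  0110  (6)
The overall nim-sum is X = 6. A row of size p has a winning move iff p XOR X < p (reduce it to p XOR X).
  7: 7 XOR 6 = 1 < 7 — winning move (to 1).
  15: 15 XOR 6 = 9 < 15 — winning move (to 9).
  8: 8 XOR 6 = 14 ≥ 8 — no move.
  6: 6 XOR 6 = 0 < 6 — winning move (to 0).
That gives 3 winning moves.

3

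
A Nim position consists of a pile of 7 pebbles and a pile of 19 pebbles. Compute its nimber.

20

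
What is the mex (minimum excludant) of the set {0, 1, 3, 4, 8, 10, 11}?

The values 0, 1 are all present; 2 is the first non-negative integer missing from the set.

2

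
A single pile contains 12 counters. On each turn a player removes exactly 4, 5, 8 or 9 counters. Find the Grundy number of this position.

Grundy values for subtraction set {4, 5, 8, 9}:
k:     0  1  2  3  4  5  6  7  8  9 10 11 12
g(k):  0  0  0  0  1  1  1  1  2  2  2  2  3
So g(12) = 3.

3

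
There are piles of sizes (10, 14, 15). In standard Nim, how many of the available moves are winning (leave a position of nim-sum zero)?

3

Write each in binary and XOR column by column:
  1010  (10)
  1110  (14)
  1111  (15)
  ----
  1011  (11)
The overall nim-sum is X = 11. A pile of size p has a winning move iff p XOR X < p (reduce it to p XOR X).
  10: 10 XOR 11 = 1 < 10 — winning move (to 1).
  14: 14 XOR 11 = 5 < 14 — winning move (to 5).
  15: 15 XOR 11 = 4 < 15 — winning move (to 4).
That gives 3 winning moves.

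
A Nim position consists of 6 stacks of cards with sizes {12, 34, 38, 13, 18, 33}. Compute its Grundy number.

In binary:
  001100  (12)
  100010  (34)
  100110  (38)
  001101  (13)
  010010  (18)
  100001  (33)
  ------
  110110  (54)

54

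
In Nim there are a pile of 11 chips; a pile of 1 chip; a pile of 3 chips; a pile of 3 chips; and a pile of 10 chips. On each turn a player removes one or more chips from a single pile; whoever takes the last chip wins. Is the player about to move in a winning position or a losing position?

Nim-sum: 11 ^ 1 ^ 3 ^ 3 ^ 10 = 0.
The nim-sum is 0, so this is a P-position: the player to move is in a losing position under optimal play.

Losing position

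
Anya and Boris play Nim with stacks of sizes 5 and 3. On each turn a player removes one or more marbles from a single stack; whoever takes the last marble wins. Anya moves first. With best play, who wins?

In binary:
  101  (5)
  011  (3)
  ---
  110  (6)
The nim-sum is 6 ≠ 0, so this is an N-position: the player to move can win; Anya has a winning move.

Anya wins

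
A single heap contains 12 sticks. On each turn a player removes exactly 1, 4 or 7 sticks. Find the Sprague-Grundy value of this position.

Grundy values for subtraction set {1, 4, 7}:
k:     0  1  2  3  4  5  6  7  8  9 10 11 12
g(k):  0  1  0  1  2  0  1  2  0  1  0  1  2
So g(12) = 2.

2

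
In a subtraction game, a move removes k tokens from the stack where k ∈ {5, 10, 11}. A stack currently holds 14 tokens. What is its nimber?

2

Build the Grundy sequence with g(k) = mex{g(k−s) : s ∈ {5, 10, 11}, s ≤ k}:
g(0) = mex{} = 0
g(1) = mex{} = 0
g(2) = mex{} = 0
g(3) = mex{} = 0
g(4) = mex{} = 0
g(5) = mex{0} = 1
g(6) = mex{0} = 1
g(7) = mex{0} = 1
g(8) = mex{0} = 1
g(9) = mex{0} = 1
g(10) = mex{0,1} = 2
g(11) = mex{0,1} = 2
g(12) = mex{0,1} = 2
g(13) = mex{0,1} = 2
g(14) = mex{0,1} = 2
So g(14) = 2.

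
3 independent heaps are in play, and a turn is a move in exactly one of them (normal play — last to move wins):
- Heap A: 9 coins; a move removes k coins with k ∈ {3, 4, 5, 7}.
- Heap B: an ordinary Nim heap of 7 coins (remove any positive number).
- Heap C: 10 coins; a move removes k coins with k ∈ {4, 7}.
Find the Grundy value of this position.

6

Build the Grundy sequence for heap A with g(k) = mex{g(k−s) : s ∈ {3, 4, 5, 7}, s ≤ k}:
k:     0  1  2  3  4  5  6  7  8  9
g(k):  0  0  0  1  1  1  2  2  2  3
So g(9) = 3.
Heap B is a plain Nim heap of size 7, so its Grundy value is 7.
For heap C, compute g(0), g(1), … with moves {4, 7}:
g(0) = mex{} = 0
g(1) = mex{} = 0
g(2) = mex{} = 0
g(3) = mex{} = 0
g(4) = mex{0} = 1
g(5) = mex{0} = 1
g(6) = mex{0} = 1
g(7) = mex{0} = 1
g(8) = mex{0,1} = 2
g(9) = mex{0,1} = 2
g(10) = mex{0,1} = 2
So g(10) = 2.
By the Sprague-Grundy theorem, the Grundy value of a sum of independent games is the XOR of the component values.
Combined value = 3 XOR 7 XOR 2 = 6.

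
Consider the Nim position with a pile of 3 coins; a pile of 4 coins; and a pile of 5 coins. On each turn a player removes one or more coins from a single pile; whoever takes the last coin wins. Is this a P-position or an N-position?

N-position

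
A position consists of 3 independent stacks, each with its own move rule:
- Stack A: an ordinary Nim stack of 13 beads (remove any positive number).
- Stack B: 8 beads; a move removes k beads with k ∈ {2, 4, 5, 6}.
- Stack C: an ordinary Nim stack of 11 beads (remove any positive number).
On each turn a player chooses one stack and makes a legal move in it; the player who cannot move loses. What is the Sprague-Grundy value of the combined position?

Stack A is a plain Nim stack of size 13, so its Grundy value is 13.
For stack B, compute g(0), g(1), … with moves {2, 4, 5, 6}:
k:     0  1  2  3  4  5  6  7  8
g(k):  0  0  1  1  2  2  3  3  0
So g(8) = 0.
Stack C is a plain Nim stack of size 11, so its Grundy value is 11.
The value of a disjunctive sum is the nim-sum of the parts.
Combined value = 13 ⊕ 0 ⊕ 11 = 6.

6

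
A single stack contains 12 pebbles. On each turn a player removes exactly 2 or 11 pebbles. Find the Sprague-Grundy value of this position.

2

Compute g(0), g(1), … for moves {2, 11}:
g(0) = mex{} = 0
g(1) = mex{} = 0
g(2) = mex{0} = 1
g(3) = mex{0} = 1
g(4) = mex{1} = 0
g(5) = mex{1} = 0
g(6) = mex{0} = 1
g(7) = mex{0} = 1
g(8) = mex{1} = 0
g(9) = mex{1} = 0
g(10) = mex{0} = 1
g(11) = mex{0} = 1
g(12) = mex{0,1} = 2
So g(12) = 2.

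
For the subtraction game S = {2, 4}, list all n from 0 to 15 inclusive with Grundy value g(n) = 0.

0, 1, 6, 7, 12, 13

Grundy values for subtraction set {2, 4}:
k:     0  1  2  3  4  5  6  7  8  9 10 11 12 13 14 15
g(k):  0  0  1  1  2  2  0  0  1  1  2  2  0  0  1  1
The P-positions (g = 0) in 0..15 are 0, 1, 6, 7, 12, 13.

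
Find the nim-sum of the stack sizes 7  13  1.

Compute the nim-sum pairwise:
7 ^ 13 = 10
10 ^ 1 = 11

11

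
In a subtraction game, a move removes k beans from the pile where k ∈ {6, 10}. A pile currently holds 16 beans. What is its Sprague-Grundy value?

Compute g(0), g(1), … for moves {6, 10}:
k:     0  1  2  3  4  5  6  7  8  9 10 11 12 13 14 15 16
g(k):  0  0  0  0  0  0  1  1  1  1  1  1  2  2  2  2  0
So g(16) = 0.

0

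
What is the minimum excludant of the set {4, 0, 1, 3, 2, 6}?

5

The values 0, 1, 2, 3, 4 are all present; 5 is the first non-negative integer missing from the set.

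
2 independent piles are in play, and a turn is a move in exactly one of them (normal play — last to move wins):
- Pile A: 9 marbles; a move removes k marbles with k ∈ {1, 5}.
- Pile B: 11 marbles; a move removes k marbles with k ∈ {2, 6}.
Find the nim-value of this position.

0

For pile A, compute g(0), g(1), … with moves {1, 5}:
g(0) = mex{} = 0
g(1) = mex{0} = 1
g(2) = mex{1} = 0
g(3) = mex{0} = 1
g(4) = mex{1} = 0
g(5) = mex{0} = 1
g(6) = mex{1} = 0
g(7) = mex{0} = 1
g(8) = mex{1} = 0
g(9) = mex{0} = 1
So g(9) = 1.
For pile B, compute g(0), g(1), … with moves {2, 6}:
g(0) = mex{} = 0
g(1) = mex{} = 0
g(2) = mex{0} = 1
g(3) = mex{0} = 1
g(4) = mex{1} = 0
g(5) = mex{1} = 0
g(6) = mex{0} = 1
g(7) = mex{0} = 1
g(8) = mex{1} = 0
g(9) = mex{1} = 0
g(10) = mex{0} = 1
g(11) = mex{0} = 1
So g(11) = 1.
The value of a disjunctive sum is the nim-sum of the parts.
Combined value = 1 XOR 1 = 0.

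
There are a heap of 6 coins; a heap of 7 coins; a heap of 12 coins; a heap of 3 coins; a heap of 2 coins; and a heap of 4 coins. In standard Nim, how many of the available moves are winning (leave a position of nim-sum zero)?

In binary:
  0110  (6)
  0111  (7)
  1100  (12)
  0011  (3)
  0010  (2)
  0100  (4)
  ----
  1000  (8)
The overall nim-sum is X = 8. A heap of size p has a winning move iff p XOR X < p (reduce it to p XOR X).
  6: 6 XOR 8 = 14 ≥ 6 — no move.
  7: 7 XOR 8 = 15 ≥ 7 — no move.
  12: 12 XOR 8 = 4 < 12 — winning move (to 4).
  3: 3 XOR 8 = 11 ≥ 3 — no move.
  2: 2 XOR 8 = 10 ≥ 2 — no move.
  4: 4 XOR 8 = 12 ≥ 4 — no move.
That gives 1 winning move.

1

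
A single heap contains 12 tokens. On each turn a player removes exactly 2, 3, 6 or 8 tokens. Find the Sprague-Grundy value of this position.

Build the Grundy sequence with g(k) = mex{g(k−s) : s ∈ {2, 3, 6, 8}, s ≤ k}:
g(0) = mex{} = 0
g(1) = mex{} = 0
g(2) = mex{0} = 1
g(3) = mex{0} = 1
g(4) = mex{0,1} = 2
g(5) = mex{1} = 0
g(6) = mex{0,1,2} = 3
g(7) = mex{0,2} = 1
g(8) = mex{0,1,3} = 2
g(9) = mex{0,1,3} = 2
g(10) = mex{1,2} = 0
g(11) = mex{0,1,2} = 3
g(12) = mex{0,2,3} = 1
So g(12) = 1.

1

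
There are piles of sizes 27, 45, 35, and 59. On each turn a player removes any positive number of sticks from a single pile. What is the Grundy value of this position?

46

Compute the nim-sum pairwise:
27 XOR 45 = 54
54 XOR 35 = 21
21 XOR 59 = 46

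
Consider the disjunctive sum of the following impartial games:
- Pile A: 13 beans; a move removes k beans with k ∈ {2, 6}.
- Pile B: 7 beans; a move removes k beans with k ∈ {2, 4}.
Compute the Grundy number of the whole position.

Grundy values for pile A (subtraction set {2, 6}):
k:     0  1  2  3  4  5  6  7  8  9 10 11 12 13
g(k):  0  0  1  1  0  0  1  1  0  0  1  1  0  0
So g(13) = 0.
Build the Grundy sequence for pile B with g(k) = mex{g(k−s) : s ∈ {2, 4}, s ≤ k}:
k:     0  1  2  3  4  5  6  7
g(k):  0  0  1  1  2  2  0  0
So g(7) = 0.
The value of a disjunctive sum is the nim-sum of the parts.
Combined value = 0 ⊕ 0 = 0.

0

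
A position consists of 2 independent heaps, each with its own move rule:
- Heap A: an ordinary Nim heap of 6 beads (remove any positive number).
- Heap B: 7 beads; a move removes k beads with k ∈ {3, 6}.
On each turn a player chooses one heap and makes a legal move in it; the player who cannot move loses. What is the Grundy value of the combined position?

4

Heap A is a plain Nim heap of size 6, so its Grundy value is 6.
Build the Grundy sequence for heap B with g(k) = mex{g(k−s) : s ∈ {3, 6}, s ≤ k}:
k:     0  1  2  3  4  5  6  7
g(k):  0  0  0  1  1  1  2  2
So g(7) = 2.
By the Sprague-Grundy theorem, the Grundy value of a sum of independent games is the XOR of the component values.
Combined value = 6 XOR 2 = 4.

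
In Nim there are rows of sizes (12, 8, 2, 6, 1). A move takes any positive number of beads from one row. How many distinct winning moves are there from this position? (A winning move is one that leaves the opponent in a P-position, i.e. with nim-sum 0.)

1

Compute the nim-sum pairwise:
12 ⊕ 8 = 4
4 ⊕ 2 = 6
6 ⊕ 6 = 0
0 ⊕ 1 = 1
The overall nim-sum is X = 1. A row of size p has a winning move iff p XOR X < p (reduce it to p XOR X).
  12: 12 XOR 1 = 13 ≥ 12 — no move.
  8: 8 XOR 1 = 9 ≥ 8 — no move.
  2: 2 XOR 1 = 3 ≥ 2 — no move.
  6: 6 XOR 1 = 7 ≥ 6 — no move.
  1: 1 XOR 1 = 0 < 1 — winning move (to 0).
That gives 1 winning move.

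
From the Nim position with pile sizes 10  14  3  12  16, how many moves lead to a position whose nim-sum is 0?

Nim-sum: 10 ⊕ 14 ⊕ 3 ⊕ 12 ⊕ 16 = 27.
The overall nim-sum is X = 27. A pile of size p has a winning move iff p XOR X < p (reduce it to p XOR X).
  10: 10 XOR 27 = 17 ≥ 10 — no move.
  14: 14 XOR 27 = 21 ≥ 14 — no move.
  3: 3 XOR 27 = 24 ≥ 3 — no move.
  12: 12 XOR 27 = 23 ≥ 12 — no move.
  16: 16 XOR 27 = 11 < 16 — winning move (to 11).
That gives 1 winning move.

1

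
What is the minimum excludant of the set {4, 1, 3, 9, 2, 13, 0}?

5

The values 0, 1, 2, 3, 4 are all present; 5 is the first non-negative integer missing from the set.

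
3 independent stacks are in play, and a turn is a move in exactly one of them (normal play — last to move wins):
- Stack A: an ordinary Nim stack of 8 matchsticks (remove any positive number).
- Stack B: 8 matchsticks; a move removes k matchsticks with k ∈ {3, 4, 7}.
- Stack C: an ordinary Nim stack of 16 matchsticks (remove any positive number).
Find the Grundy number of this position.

Stack A is a plain Nim stack of size 8, so its Grundy value is 8.
For stack B, compute g(0), g(1), … with moves {3, 4, 7}:
k:     0  1  2  3  4  5  6  7  8
g(k):  0  0  0  1  1  1  2  2  2
So g(8) = 2.
Stack C is a plain Nim stack of size 16, so its Grundy value is 16.
The value of a disjunctive sum is the nim-sum of the parts.
Combined value = 8 XOR 2 XOR 16 = 26.

26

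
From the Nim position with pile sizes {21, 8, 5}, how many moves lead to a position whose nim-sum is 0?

1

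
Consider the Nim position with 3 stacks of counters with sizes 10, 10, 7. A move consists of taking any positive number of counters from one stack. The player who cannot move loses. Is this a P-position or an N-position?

N-position

Compute the nim-sum pairwise:
10 ⊕ 10 = 0
0 ⊕ 7 = 7
The nim-sum is 7 ≠ 0, so this is an N-position: the player to move can win.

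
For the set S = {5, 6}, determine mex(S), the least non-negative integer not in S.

0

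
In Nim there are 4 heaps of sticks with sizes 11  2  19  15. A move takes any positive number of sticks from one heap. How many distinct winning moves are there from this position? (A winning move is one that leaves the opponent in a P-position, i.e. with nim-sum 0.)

1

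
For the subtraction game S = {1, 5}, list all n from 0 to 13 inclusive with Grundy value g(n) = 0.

0, 2, 4, 6, 8, 10, 12

Build the Grundy sequence with g(k) = mex{g(k−s) : s ∈ {1, 5}, s ≤ k}:
k:     0  1  2  3  4  5  6  7  8  9 10 11 12 13
g(k):  0  1  0  1  0  1  0  1  0  1  0  1  0  1
The P-positions (g = 0) in 0..13 are 0, 2, 4, 6, 8, 10, 12.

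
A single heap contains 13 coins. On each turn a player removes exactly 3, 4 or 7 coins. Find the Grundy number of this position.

Grundy values for subtraction set {3, 4, 7}:
g(0) = mex{} = 0
g(1) = mex{} = 0
g(2) = mex{} = 0
g(3) = mex{0} = 1
g(4) = mex{0} = 1
g(5) = mex{0} = 1
g(6) = mex{0,1} = 2
g(7) = mex{0,1} = 2
g(8) = mex{0,1} = 2
g(9) = mex{0,1,2} = 3
g(10) = mex{1,2} = 0
g(11) = mex{1,2} = 0
g(12) = mex{1,2,3} = 0
g(13) = mex{0,2,3} = 1
So g(13) = 1.

1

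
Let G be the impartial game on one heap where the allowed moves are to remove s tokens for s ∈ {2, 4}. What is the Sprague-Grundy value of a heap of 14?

Compute g(0), g(1), … for moves {2, 4}:
k:     0  1  2  3  4  5  6  7  8  9 10 11 12 13 14
g(k):  0  0  1  1  2  2  0  0  1  1  2  2  0  0  1
So g(14) = 1.

1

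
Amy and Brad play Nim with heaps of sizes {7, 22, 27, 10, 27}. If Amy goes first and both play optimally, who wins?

Amy wins

Nim-sum: 7 XOR 22 XOR 27 XOR 10 XOR 27 = 27.
The nim-sum is 27 ≠ 0, so this is an N-position: the player to move can win; Amy has a winning move.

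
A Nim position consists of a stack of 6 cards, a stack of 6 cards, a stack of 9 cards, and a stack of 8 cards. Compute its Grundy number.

1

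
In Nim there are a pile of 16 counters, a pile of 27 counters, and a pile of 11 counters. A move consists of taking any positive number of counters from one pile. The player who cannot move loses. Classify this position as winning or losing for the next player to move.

Nim-sum: 16 ^ 27 ^ 11 = 0.
The nim-sum is 0, so this is a P-position: the player to move is in a losing position under optimal play.

Losing position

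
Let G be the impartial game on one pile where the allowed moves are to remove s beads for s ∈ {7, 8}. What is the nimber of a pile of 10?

1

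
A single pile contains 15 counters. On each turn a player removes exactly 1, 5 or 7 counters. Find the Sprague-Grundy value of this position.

Compute g(0), g(1), … for moves {1, 5, 7}:
k:     0  1  2  3  4  5  6  7  8  9 10 11 12 13 14 15
g(k):  0  1  0  1  0  1  0  1  0  1  0  1  0  1  0  1
So g(15) = 1.

1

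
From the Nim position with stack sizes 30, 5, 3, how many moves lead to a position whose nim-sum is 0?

Nim-sum: 30 ^ 5 ^ 3 = 24.
The overall nim-sum is X = 24. A stack of size p has a winning move iff p XOR X < p (reduce it to p XOR X).
  30: 30 XOR 24 = 6 < 30 — winning move (to 6).
  5: 5 XOR 24 = 29 ≥ 5 — no move.
  3: 3 XOR 24 = 27 ≥ 3 — no move.
That gives 1 winning move.

1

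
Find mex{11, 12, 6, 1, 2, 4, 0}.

The values 0, 1, 2 are all present; 3 is the first non-negative integer missing from the set.

3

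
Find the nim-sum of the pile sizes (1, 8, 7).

14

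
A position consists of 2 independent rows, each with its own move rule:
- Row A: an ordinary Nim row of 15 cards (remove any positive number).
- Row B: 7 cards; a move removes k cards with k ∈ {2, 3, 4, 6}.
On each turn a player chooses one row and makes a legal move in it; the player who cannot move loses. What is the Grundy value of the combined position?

12

Row A is a plain Nim row of size 15, so its Grundy value is 15.
Grundy values for row B (subtraction set {2, 3, 4, 6}):
g(0) = mex{} = 0
g(1) = mex{} = 0
g(2) = mex{0} = 1
g(3) = mex{0} = 1
g(4) = mex{0,1} = 2
g(5) = mex{0,1} = 2
g(6) = mex{0,1,2} = 3
g(7) = mex{0,1,2} = 3
So g(7) = 3.
By the Sprague-Grundy theorem, the Grundy value of a sum of independent games is the XOR of the component values.
Combined value = 15 ⊕ 3 = 12.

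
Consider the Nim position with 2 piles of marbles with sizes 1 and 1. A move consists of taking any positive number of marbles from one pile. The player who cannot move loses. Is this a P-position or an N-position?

Nim-sum: 1 ⊕ 1 = 0.
The nim-sum is 0, so this is a P-position: the player to move is in a losing position under optimal play.

P-position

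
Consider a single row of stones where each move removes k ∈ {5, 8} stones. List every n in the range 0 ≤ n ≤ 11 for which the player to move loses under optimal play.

Grundy values for subtraction set {5, 8}:
g(0) = mex{} = 0
g(1) = mex{} = 0
g(2) = mex{} = 0
g(3) = mex{} = 0
g(4) = mex{} = 0
g(5) = mex{0} = 1
g(6) = mex{0} = 1
g(7) = mex{0} = 1
g(8) = mex{0} = 1
g(9) = mex{0} = 1
g(10) = mex{0,1} = 2
g(11) = mex{0,1} = 2
The P-positions (g = 0) in 0..11 are 0, 1, 2, 3, 4.

0, 1, 2, 3, 4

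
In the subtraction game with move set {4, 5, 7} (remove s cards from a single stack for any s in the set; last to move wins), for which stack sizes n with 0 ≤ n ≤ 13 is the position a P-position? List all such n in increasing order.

Build the Grundy sequence with g(k) = mex{g(k−s) : s ∈ {4, 5, 7}, s ≤ k}:
g(0) = mex{} = 0
g(1) = mex{} = 0
g(2) = mex{} = 0
g(3) = mex{} = 0
g(4) = mex{0} = 1
g(5) = mex{0} = 1
g(6) = mex{0} = 1
g(7) = mex{0} = 1
g(8) = mex{0,1} = 2
g(9) = mex{0,1} = 2
g(10) = mex{0,1} = 2
g(11) = mex{1} = 0
g(12) = mex{1,2} = 0
g(13) = mex{1,2} = 0
The P-positions (g = 0) in 0..13 are 0, 1, 2, 3, 11, 12, 13.

0, 1, 2, 3, 11, 12, 13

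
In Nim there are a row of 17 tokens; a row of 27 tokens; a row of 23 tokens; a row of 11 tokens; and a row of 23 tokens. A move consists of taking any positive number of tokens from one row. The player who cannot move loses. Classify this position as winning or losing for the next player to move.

Bitwise XOR of the heap sizes:
  10001  (17)
  11011  (27)
  10111  (23)
  01011  (11)
  10111  (23)
  -----
  00001  (1)
The nim-sum is 1 ≠ 0, so this is an N-position: the player to move can win.

Winning position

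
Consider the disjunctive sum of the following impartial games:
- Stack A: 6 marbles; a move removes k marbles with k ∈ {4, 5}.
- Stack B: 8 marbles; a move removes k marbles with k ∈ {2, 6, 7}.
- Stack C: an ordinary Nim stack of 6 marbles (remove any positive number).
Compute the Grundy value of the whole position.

5

For stack A, compute g(0), g(1), … with moves {4, 5}:
k:     0  1  2  3  4  5  6
g(k):  0  0  0  0  1  1  1
So g(6) = 1.
For stack B, compute g(0), g(1), … with moves {2, 6, 7}:
g(0) = mex{} = 0
g(1) = mex{} = 0
g(2) = mex{0} = 1
g(3) = mex{0} = 1
g(4) = mex{1} = 0
g(5) = mex{1} = 0
g(6) = mex{0} = 1
g(7) = mex{0} = 1
g(8) = mex{0,1} = 2
So g(8) = 2.
Stack C is a plain Nim stack of size 6, so its Grundy value is 6.
By the Sprague-Grundy theorem, the Grundy value of a sum of independent games is the XOR of the component values.
Combined value = 1 ⊕ 2 ⊕ 6 = 5.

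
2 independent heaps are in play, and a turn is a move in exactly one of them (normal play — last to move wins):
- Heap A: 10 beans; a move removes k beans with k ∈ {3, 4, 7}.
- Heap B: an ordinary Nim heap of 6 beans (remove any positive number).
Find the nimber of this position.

6

Build the Grundy sequence for heap A with g(k) = mex{g(k−s) : s ∈ {3, 4, 7}, s ≤ k}:
k:     0  1  2  3  4  5  6  7  8  9 10
g(k):  0  0  0  1  1  1  2  2  2  3  0
So g(10) = 0.
Heap B is a plain Nim heap of size 6, so its Grundy value is 6.
The value of a disjunctive sum is the nim-sum of the parts.
Combined value = 0 XOR 6 = 6.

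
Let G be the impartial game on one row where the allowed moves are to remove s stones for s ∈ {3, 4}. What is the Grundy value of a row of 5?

1

Build the Grundy sequence with g(k) = mex{g(k−s) : s ∈ {3, 4}, s ≤ k}:
g(0) = mex{} = 0
g(1) = mex{} = 0
g(2) = mex{} = 0
g(3) = mex{0} = 1
g(4) = mex{0} = 1
g(5) = mex{0} = 1
So g(5) = 1.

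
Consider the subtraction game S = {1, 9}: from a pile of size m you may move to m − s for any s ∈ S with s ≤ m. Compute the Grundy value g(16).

Build the Grundy sequence with g(k) = mex{g(k−s) : s ∈ {1, 9}, s ≤ k}:
k:     0  1  2  3  4  5  6  7  8  9 10 11 12 13 14 15 16
g(k):  0  1  0  1  0  1  0  1  0  1  0  1  0  1  0  1  0
So g(16) = 0.

0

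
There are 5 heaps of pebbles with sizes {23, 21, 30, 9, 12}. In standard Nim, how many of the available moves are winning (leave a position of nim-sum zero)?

3

Nim-sum: 23 XOR 21 XOR 30 XOR 9 XOR 12 = 25.
The overall nim-sum is X = 25. A heap of size p has a winning move iff p XOR X < p (reduce it to p XOR X).
  23: 23 XOR 25 = 14 < 23 — winning move (to 14).
  21: 21 XOR 25 = 12 < 21 — winning move (to 12).
  30: 30 XOR 25 = 7 < 30 — winning move (to 7).
  9: 9 XOR 25 = 16 ≥ 9 — no move.
  12: 12 XOR 25 = 21 ≥ 12 — no move.
That gives 3 winning moves.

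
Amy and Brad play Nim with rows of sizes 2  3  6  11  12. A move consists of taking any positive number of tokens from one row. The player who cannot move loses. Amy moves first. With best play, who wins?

Write each in binary and XOR column by column:
  0010  (2)
  0011  (3)
  0110  (6)
  1011  (11)
  1100  (12)
  ----
  0000  (0)
The nim-sum is 0, so this is a P-position: the player to move is in a losing position under optimal play; Amy is about to move from it and so loses — Brad wins.

Brad wins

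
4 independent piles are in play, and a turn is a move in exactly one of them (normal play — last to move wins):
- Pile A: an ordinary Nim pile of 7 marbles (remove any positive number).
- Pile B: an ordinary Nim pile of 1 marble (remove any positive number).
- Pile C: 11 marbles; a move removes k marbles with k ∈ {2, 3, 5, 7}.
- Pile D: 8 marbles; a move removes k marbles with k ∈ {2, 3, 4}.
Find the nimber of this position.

6

Pile A is a plain Nim pile of size 7, so its Grundy value is 7.
Pile B is a plain Nim pile of size 1, so its Grundy value is 1.
For pile C, compute g(0), g(1), … with moves {2, 3, 5, 7}:
g(0) = mex{} = 0
g(1) = mex{} = 0
g(2) = mex{0} = 1
g(3) = mex{0} = 1
g(4) = mex{0,1} = 2
g(5) = mex{0,1} = 2
g(6) = mex{0,1,2} = 3
g(7) = mex{0,1,2} = 3
g(8) = mex{0,1,2,3} = 4
g(9) = mex{1,2,3} = 0
g(10) = mex{1,2,3,4} = 0
g(11) = mex{0,2,3,4} = 1
So g(11) = 1.
Build the Grundy sequence for pile D with g(k) = mex{g(k−s) : s ∈ {2, 3, 4}, s ≤ k}:
g(0) = mex{} = 0
g(1) = mex{} = 0
g(2) = mex{0} = 1
g(3) = mex{0} = 1
g(4) = mex{0,1} = 2
g(5) = mex{0,1} = 2
g(6) = mex{1,2} = 0
g(7) = mex{1,2} = 0
g(8) = mex{0,2} = 1
So g(8) = 1.
By the Sprague-Grundy theorem, the Grundy value of a sum of independent games is the XOR of the component values.
Combined value = 7 ⊕ 1 ⊕ 1 ⊕ 1 = 6.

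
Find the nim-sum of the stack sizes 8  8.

Nim-sum: 8 ^ 8 = 0.

0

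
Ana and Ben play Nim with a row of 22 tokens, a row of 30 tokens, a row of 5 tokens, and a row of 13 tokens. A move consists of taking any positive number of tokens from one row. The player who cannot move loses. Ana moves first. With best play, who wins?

Ben wins

Nim-sum: 22 ^ 30 ^ 5 ^ 13 = 0.
The nim-sum is 0, so this is a P-position: the player to move is in a losing position under optimal play; Ana is about to move from it and so loses — Ben wins.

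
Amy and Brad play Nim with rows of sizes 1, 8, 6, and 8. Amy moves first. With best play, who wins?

Write each in binary and XOR column by column:
  0001  (1)
  1000  (8)
  0110  (6)
  1000  (8)
  ----
  0111  (7)
The nim-sum is 7 ≠ 0, so this is an N-position: the player to move can win; Amy has a winning move.

Amy wins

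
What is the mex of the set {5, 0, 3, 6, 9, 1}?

2

The values 0, 1 are all present; 2 is the first non-negative integer missing from the set.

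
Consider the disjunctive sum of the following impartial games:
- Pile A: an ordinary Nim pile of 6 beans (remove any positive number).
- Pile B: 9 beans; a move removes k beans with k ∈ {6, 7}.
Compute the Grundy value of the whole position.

7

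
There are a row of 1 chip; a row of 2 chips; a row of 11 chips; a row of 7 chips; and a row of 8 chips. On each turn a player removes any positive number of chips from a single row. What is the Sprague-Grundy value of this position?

7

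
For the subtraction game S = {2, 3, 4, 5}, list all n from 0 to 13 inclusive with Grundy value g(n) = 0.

0, 1, 7, 8

Grundy values for subtraction set {2, 3, 4, 5}:
g(0) = mex{} = 0
g(1) = mex{} = 0
g(2) = mex{0} = 1
g(3) = mex{0} = 1
g(4) = mex{0,1} = 2
g(5) = mex{0,1} = 2
g(6) = mex{0,1,2} = 3
g(7) = mex{1,2} = 0
g(8) = mex{1,2,3} = 0
g(9) = mex{0,2,3} = 1
g(10) = mex{0,2,3} = 1
g(11) = mex{0,1,3} = 2
g(12) = mex{0,1} = 2
g(13) = mex{0,1,2} = 3
The P-positions (g = 0) in 0..13 are 0, 1, 7, 8.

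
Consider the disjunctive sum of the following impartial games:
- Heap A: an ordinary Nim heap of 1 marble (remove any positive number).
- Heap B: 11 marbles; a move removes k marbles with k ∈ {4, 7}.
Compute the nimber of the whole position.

Heap A is a plain Nim heap of size 1, so its Grundy value is 1.
Build the Grundy sequence for heap B with g(k) = mex{g(k−s) : s ∈ {4, 7}, s ≤ k}:
k:     0  1  2  3  4  5  6  7  8  9 10 11
g(k):  0  0  0  0  1  1  1  1  2  2  2  0
So g(11) = 0.
By the Sprague-Grundy theorem, the Grundy value of a sum of independent games is the XOR of the component values.
Combined value = 1 ⊕ 0 = 1.

1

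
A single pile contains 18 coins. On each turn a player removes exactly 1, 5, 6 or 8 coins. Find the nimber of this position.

3

Grundy values for subtraction set {1, 5, 6, 8}:
k:     0  1  2  3  4  5  6  7  8  9 10 11 12 13 14 15 16 17 18
g(k):  0  1  0  1  0  1  2  3  2  3  2  0  1  0  1  0  1  2  3
So g(18) = 3.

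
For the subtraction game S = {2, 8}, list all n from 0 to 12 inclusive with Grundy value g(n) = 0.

0, 1, 4, 5, 10, 11

Build the Grundy sequence with g(k) = mex{g(k−s) : s ∈ {2, 8}, s ≤ k}:
g(0) = mex{} = 0
g(1) = mex{} = 0
g(2) = mex{0} = 1
g(3) = mex{0} = 1
g(4) = mex{1} = 0
g(5) = mex{1} = 0
g(6) = mex{0} = 1
g(7) = mex{0} = 1
g(8) = mex{0,1} = 2
g(9) = mex{0,1} = 2
g(10) = mex{1,2} = 0
g(11) = mex{1,2} = 0
g(12) = mex{0} = 1
The P-positions (g = 0) in 0..12 are 0, 1, 4, 5, 10, 11.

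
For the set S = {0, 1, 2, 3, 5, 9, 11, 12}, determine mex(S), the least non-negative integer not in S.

The values 0, 1, 2, 3 are all present; 4 is the first non-negative integer missing from the set.

4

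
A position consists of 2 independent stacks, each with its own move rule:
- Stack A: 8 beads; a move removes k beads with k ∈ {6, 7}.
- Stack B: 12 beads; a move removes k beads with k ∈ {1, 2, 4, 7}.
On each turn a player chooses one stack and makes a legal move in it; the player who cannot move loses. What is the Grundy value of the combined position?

1

Grundy values for stack A (subtraction set {6, 7}):
g(0) = mex{} = 0
g(1) = mex{} = 0
g(2) = mex{} = 0
g(3) = mex{} = 0
g(4) = mex{} = 0
g(5) = mex{} = 0
g(6) = mex{0} = 1
g(7) = mex{0} = 1
g(8) = mex{0} = 1
So g(8) = 1.
For stack B, compute g(0), g(1), … with moves {1, 2, 4, 7}:
k:     0  1  2  3  4  5  6  7  8  9 10 11 12
g(k):  0  1  2  0  1  2  0  1  2  0  1  2  0
So g(12) = 0.
By the Sprague-Grundy theorem, the Grundy value of a sum of independent games is the XOR of the component values.
Combined value = 1 ⊕ 0 = 1.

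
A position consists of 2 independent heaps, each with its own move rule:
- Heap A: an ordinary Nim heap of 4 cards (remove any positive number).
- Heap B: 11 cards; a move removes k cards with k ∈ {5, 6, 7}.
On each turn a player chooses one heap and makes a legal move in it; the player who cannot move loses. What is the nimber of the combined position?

Heap A is a plain Nim heap of size 4, so its Grundy value is 4.
Build the Grundy sequence for heap B with g(k) = mex{g(k−s) : s ∈ {5, 6, 7}, s ≤ k}:
g(0) = mex{} = 0
g(1) = mex{} = 0
g(2) = mex{} = 0
g(3) = mex{} = 0
g(4) = mex{} = 0
g(5) = mex{0} = 1
g(6) = mex{0} = 1
g(7) = mex{0} = 1
g(8) = mex{0} = 1
g(9) = mex{0} = 1
g(10) = mex{0,1} = 2
g(11) = mex{0,1} = 2
So g(11) = 2.
The value of a disjunctive sum is the nim-sum of the parts.
Combined value = 4 ⊕ 2 = 6.

6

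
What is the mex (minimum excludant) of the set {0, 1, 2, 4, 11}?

3

The values 0, 1, 2 are all present; 3 is the first non-negative integer missing from the set.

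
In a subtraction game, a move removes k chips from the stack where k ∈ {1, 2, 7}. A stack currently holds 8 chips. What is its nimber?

Build the Grundy sequence with g(k) = mex{g(k−s) : s ∈ {1, 2, 7}, s ≤ k}:
g(0) = mex{} = 0
g(1) = mex{0} = 1
g(2) = mex{0,1} = 2
g(3) = mex{1,2} = 0
g(4) = mex{0,2} = 1
g(5) = mex{0,1} = 2
g(6) = mex{1,2} = 0
g(7) = mex{0,2} = 1
g(8) = mex{0,1} = 2
So g(8) = 2.

2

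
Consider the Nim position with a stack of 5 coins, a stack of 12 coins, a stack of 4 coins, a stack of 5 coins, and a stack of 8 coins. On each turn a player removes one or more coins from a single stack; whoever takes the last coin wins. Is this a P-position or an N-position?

P-position

Compute the nim-sum pairwise:
5 XOR 12 = 9
9 XOR 4 = 13
13 XOR 5 = 8
8 XOR 8 = 0
The nim-sum is 0, so this is a P-position: the player to move is in a losing position under optimal play.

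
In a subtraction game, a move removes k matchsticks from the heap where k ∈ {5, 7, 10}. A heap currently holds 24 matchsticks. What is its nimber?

Grundy values for subtraction set {5, 7, 10}:
k:     0  1  2  3  4  5  6  7  8  9 10 11 12 13 14 15 16 17 18 19 20 21 22 23 24
g(k):  0  0  0  0  0  1  1  1  1  1  2  2  2  2  2  0  0  0  0  0  1  1  1  1  1
So g(24) = 1.

1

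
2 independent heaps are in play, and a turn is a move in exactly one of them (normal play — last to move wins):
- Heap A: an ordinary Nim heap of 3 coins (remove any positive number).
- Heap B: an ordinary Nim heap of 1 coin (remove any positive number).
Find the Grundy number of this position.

2

Heap A is a plain Nim heap of size 3, so its Grundy value is 3.
Heap B is a plain Nim heap of size 1, so its Grundy value is 1.
By the Sprague-Grundy theorem, the Grundy value of a sum of independent games is the XOR of the component values.
Combined value = 3 ⊕ 1 = 2.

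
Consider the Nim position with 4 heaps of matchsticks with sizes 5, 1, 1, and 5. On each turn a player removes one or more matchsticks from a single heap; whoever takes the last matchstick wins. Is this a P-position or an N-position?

P-position

Write each in binary and XOR column by column:
  101  (5)
  001  (1)
  001  (1)
  101  (5)
  ---
  000  (0)
The nim-sum is 0, so this is a P-position: the player to move is in a losing position under optimal play.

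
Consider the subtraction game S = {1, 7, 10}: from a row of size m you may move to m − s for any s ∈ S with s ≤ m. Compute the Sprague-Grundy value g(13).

Build the Grundy sequence with g(k) = mex{g(k−s) : s ∈ {1, 7, 10}, s ≤ k}:
k:     0  1  2  3  4  5  6  7  8  9 10 11 12 13
g(k):  0  1  0  1  0  1  0  1  0  1  2  3  2  3
So g(13) = 3.

3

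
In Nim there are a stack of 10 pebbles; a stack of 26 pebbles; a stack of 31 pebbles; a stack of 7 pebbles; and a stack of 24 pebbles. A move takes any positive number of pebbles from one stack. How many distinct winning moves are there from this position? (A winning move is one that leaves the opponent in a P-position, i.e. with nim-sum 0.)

3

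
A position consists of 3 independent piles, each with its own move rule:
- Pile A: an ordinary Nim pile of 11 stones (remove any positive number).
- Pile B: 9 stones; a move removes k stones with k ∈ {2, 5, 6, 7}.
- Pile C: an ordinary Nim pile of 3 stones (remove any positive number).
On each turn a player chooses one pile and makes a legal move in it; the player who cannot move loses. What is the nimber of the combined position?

Pile A is a plain Nim pile of size 11, so its Grundy value is 11.
Build the Grundy sequence for pile B with g(k) = mex{g(k−s) : s ∈ {2, 5, 6, 7}, s ≤ k}:
g(0) = mex{} = 0
g(1) = mex{} = 0
g(2) = mex{0} = 1
g(3) = mex{0} = 1
g(4) = mex{1} = 0
g(5) = mex{0,1} = 2
g(6) = mex{0} = 1
g(7) = mex{0,1,2} = 3
g(8) = mex{0,1} = 2
g(9) = mex{0,1,3} = 2
So g(9) = 2.
Pile C is a plain Nim pile of size 3, so its Grundy value is 3.
The value of a disjunctive sum is the nim-sum of the parts.
Combined value = 11 XOR 2 XOR 3 = 10.

10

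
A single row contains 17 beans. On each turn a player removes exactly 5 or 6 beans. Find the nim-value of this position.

Build the Grundy sequence with g(k) = mex{g(k−s) : s ∈ {5, 6}, s ≤ k}:
k:     0  1  2  3  4  5  6  7  8  9 10 11 12 13 14 15 16 17
g(k):  0  0  0  0  0  1  1  1  1  1  2  0  0  0  0  0  1  1
So g(17) = 1.

1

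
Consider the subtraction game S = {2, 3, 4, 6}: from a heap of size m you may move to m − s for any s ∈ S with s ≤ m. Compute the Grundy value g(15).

3

Compute g(0), g(1), … for moves {2, 3, 4, 6}:
k:     0  1  2  3  4  5  6  7  8  9 10 11 12 13 14 15
g(k):  0  0  1  1  2  2  3  3  0  0  1  1  2  2  3  3
So g(15) = 3.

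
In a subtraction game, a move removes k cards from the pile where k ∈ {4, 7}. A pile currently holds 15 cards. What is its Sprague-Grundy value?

Grundy values for subtraction set {4, 7}:
k:     0  1  2  3  4  5  6  7  8  9 10 11 12 13 14 15
g(k):  0  0  0  0  1  1  1  1  2  2  2  0  0  0  0  1
So g(15) = 1.

1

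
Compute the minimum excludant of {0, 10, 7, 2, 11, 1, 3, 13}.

4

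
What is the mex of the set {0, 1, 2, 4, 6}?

The values 0, 1, 2 are all present; 3 is the first non-negative integer missing from the set.

3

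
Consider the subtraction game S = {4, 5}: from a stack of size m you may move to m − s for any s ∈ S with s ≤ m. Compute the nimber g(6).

1

Build the Grundy sequence with g(k) = mex{g(k−s) : s ∈ {4, 5}, s ≤ k}:
k:     0  1  2  3  4  5  6
g(k):  0  0  0  0  1  1  1
So g(6) = 1.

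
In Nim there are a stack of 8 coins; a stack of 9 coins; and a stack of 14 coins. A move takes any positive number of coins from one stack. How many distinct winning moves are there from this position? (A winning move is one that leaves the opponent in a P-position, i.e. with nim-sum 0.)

Compute the nim-sum pairwise:
8 ⊕ 9 = 1
1 ⊕ 14 = 15
The overall nim-sum is X = 15. A stack of size p has a winning move iff p XOR X < p (reduce it to p XOR X).
  8: 8 XOR 15 = 7 < 8 — winning move (to 7).
  9: 9 XOR 15 = 6 < 9 — winning move (to 6).
  14: 14 XOR 15 = 1 < 14 — winning move (to 1).
That gives 3 winning moves.

3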